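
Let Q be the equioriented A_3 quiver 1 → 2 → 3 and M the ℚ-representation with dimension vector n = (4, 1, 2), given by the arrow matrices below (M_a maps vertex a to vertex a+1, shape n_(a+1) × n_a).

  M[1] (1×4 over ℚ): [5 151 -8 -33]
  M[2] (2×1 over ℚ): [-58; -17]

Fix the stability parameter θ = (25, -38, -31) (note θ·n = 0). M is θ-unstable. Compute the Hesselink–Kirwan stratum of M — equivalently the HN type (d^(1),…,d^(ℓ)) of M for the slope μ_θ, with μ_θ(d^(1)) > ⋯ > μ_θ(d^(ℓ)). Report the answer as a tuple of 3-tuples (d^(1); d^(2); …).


Via rank(M_{q-1}∘⋯∘M_p): M ≅ I[1,1]^3, I[1,3], I[3,3].
μ_θ-semistable layers: μ^(1)=25; μ^(2)=-44/3; μ^(3)=-31

((3, 0, 0); (1, 1, 1); (0, 0, 1))


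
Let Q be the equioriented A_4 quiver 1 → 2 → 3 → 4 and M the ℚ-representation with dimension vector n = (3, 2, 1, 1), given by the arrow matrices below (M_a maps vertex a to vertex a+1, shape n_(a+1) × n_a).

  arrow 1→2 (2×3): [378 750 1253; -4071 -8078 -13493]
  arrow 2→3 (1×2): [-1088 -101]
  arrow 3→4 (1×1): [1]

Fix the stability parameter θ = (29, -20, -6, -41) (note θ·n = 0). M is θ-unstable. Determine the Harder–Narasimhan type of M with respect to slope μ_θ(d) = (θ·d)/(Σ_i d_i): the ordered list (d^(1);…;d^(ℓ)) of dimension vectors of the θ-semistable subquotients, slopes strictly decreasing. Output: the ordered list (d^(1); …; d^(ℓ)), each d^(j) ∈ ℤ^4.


Interval decomposition of M: I[1,1], I[1,2], I[1,4].
HN type (ℓ=3): μ^(1)=29; μ^(2)=9/2; μ^(3)=-19/2

((1, 0, 0, 0); (1, 1, 0, 0); (1, 1, 1, 1))


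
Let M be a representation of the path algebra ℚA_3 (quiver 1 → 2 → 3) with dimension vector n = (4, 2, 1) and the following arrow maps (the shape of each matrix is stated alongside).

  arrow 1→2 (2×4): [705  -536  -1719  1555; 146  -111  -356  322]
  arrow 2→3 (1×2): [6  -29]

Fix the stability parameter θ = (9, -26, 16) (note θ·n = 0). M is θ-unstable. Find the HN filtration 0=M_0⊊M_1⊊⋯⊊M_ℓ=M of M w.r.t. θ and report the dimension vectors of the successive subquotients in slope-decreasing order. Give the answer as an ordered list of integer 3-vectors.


Barcode: M ≅ I[1,1]^2, I[1,2], I[1,3]. HN layers by μ_θ (3 steps, strictly decreasing):
  μ^(1)=16; μ^(2)=9; μ^(3)=-17/2

((0, 0, 1); (2, 0, 0); (2, 2, 0))


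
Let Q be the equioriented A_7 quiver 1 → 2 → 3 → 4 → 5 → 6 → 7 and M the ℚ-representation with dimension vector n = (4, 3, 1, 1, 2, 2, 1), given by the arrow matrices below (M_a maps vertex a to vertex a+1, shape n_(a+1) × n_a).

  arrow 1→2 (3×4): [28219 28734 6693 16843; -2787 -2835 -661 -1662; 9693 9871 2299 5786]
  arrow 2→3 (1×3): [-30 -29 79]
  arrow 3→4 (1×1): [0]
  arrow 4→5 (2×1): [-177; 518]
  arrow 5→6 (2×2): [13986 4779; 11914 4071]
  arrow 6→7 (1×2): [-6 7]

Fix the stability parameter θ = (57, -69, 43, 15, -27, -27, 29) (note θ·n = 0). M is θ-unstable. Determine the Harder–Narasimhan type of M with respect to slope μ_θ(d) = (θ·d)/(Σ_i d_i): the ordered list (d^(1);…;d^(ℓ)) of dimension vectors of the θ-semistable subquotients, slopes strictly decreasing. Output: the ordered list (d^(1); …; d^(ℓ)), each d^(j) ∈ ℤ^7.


Via rank(M_{q-1}∘⋯∘M_p): M ≅ I[1,1], I[1,2]^2, I[1,3], I[4,5], I[5,7], I[6,6].
μ_θ-semistable layers: μ^(1)=57; μ^(2)=43; μ^(3)=29; μ^(4)=-6; μ^(5)=-27

((1, 0, 0, 0, 0, 0, 0); (0, 0, 1, 0, 0, 0, 0); (0, 0, 0, 0, 0, 0, 1); (3, 3, 0, 1, 1, 0, 0); (0, 0, 0, 0, 1, 2, 0))


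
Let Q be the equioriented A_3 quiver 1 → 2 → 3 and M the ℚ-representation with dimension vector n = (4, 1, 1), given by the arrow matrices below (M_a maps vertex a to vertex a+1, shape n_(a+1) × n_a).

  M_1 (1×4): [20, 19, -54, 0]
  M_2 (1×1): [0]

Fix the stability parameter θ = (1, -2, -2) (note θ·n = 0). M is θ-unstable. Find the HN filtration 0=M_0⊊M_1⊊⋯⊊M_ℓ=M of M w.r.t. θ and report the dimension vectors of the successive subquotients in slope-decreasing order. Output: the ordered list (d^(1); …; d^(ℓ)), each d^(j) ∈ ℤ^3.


Interval decomposition of M: I[1,1]^3, I[1,2], I[3,3].
HN type (ℓ=3): μ^(1)=1; μ^(2)=-1/2; μ^(3)=-2

((3, 0, 0); (1, 1, 0); (0, 0, 1))


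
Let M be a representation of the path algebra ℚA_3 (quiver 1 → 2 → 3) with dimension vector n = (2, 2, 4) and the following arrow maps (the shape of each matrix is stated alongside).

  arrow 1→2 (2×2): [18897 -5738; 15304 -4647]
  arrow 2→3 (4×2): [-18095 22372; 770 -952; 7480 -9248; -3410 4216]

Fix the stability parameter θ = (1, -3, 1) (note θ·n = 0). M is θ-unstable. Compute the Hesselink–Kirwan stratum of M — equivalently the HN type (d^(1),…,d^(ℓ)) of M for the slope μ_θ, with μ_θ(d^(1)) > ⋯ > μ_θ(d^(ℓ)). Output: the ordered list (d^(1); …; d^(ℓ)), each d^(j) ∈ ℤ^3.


Barcode: M ≅ I[1,2], I[1,3], I[3,3]^3. HN layers by μ_θ (2 steps, strictly decreasing):
  μ^(1)=1; μ^(2)=-1

((0, 0, 4); (2, 2, 0))


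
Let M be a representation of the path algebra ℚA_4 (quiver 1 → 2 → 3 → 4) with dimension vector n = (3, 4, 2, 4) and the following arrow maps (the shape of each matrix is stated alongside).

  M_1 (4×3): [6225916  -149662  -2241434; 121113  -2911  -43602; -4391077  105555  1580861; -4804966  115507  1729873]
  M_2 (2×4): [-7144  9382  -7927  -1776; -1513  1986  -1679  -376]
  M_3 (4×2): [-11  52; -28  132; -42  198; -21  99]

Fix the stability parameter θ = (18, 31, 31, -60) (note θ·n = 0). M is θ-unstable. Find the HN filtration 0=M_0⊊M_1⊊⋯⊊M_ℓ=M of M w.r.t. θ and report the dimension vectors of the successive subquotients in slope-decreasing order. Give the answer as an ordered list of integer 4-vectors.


Barcode: M ≅ I[1,2], I[1,4]^2, I[2,2], I[4,4]^2. HN layers by μ_θ (4 steps, strictly decreasing):
  μ^(1)=31; μ^(2)=18; μ^(3)=5; μ^(4)=-60

((0, 2, 0, 0); (1, 0, 0, 0); (2, 2, 2, 2); (0, 0, 0, 2))


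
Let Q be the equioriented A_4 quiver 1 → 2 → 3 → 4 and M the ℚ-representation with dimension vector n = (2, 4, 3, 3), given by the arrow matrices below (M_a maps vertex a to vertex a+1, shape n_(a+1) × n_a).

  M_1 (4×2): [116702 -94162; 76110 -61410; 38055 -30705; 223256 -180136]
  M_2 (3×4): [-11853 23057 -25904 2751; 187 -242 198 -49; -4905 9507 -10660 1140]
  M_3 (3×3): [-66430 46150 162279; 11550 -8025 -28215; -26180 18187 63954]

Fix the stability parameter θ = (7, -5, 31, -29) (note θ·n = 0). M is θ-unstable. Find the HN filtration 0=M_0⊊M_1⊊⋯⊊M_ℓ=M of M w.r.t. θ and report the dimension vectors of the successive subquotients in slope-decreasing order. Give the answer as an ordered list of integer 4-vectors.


Barcode: M ≅ I[1,1], I[1,2], I[2,3], I[2,4]^2, I[4,4]. HN layers by μ_θ (5 steps, strictly decreasing):
  μ^(1)=31; μ^(2)=7; μ^(3)=1; μ^(4)=-5; μ^(5)=-29

((0, 0, 1, 0); (1, 0, 0, 0); (1, 1, 2, 2); (0, 3, 0, 0); (0, 0, 0, 1))


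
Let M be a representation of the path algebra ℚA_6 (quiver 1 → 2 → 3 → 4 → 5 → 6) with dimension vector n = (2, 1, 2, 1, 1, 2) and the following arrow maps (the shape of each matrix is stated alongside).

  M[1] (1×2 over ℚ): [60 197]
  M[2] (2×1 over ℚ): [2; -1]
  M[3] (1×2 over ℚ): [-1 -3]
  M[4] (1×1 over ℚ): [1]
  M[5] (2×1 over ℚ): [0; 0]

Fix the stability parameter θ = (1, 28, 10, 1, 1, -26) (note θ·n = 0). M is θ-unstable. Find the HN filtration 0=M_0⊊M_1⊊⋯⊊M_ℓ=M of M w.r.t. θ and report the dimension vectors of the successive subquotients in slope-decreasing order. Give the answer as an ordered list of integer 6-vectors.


Interval decomposition of M: I[1,1], I[1,5], I[3,3], I[6,6]^2.
HN type (ℓ=3): μ^(1)=10; μ^(2)=1; μ^(3)=-26

((0, 1, 2, 1, 1, 0); (2, 0, 0, 0, 0, 0); (0, 0, 0, 0, 0, 2))


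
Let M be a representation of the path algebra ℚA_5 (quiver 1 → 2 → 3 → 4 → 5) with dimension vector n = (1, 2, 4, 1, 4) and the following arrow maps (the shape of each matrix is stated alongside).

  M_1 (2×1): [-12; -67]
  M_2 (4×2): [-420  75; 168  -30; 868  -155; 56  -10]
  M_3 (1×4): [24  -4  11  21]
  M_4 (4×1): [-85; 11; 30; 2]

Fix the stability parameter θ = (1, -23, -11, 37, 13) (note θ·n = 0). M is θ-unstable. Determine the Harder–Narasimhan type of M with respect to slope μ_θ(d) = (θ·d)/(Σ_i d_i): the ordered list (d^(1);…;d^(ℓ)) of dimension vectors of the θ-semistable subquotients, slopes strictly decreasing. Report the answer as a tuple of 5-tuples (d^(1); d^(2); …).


Barcode: M ≅ I[1,5], I[2,2], I[3,3]^3, I[5,5]^3. HN layers by μ_θ (4 steps, strictly decreasing):
  μ^(1)=25; μ^(2)=13; μ^(3)=-11; μ^(4)=-23

((0, 0, 0, 1, 1); (0, 0, 0, 0, 3); (1, 1, 4, 0, 0); (0, 1, 0, 0, 0))


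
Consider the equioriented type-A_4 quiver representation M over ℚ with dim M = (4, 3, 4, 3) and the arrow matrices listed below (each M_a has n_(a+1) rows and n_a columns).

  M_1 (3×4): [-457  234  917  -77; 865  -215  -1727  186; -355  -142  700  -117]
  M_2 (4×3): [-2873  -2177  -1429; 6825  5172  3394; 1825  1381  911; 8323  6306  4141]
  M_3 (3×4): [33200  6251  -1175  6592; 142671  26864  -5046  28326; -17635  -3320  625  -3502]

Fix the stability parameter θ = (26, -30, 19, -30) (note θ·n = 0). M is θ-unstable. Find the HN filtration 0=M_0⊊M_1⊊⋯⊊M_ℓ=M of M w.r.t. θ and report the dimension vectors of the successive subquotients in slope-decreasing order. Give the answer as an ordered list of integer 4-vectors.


Barcode: M ≅ I[1,1], I[1,3], I[1,4]^2, I[3,4]. HN layers by μ_θ (5 steps, strictly decreasing):
  μ^(1)=26; μ^(2)=19; μ^(3)=-2; μ^(4)=-15/4; μ^(5)=-11/2

((1, 0, 0, 0); (0, 0, 1, 0); (1, 1, 0, 0); (2, 2, 2, 2); (0, 0, 1, 1))


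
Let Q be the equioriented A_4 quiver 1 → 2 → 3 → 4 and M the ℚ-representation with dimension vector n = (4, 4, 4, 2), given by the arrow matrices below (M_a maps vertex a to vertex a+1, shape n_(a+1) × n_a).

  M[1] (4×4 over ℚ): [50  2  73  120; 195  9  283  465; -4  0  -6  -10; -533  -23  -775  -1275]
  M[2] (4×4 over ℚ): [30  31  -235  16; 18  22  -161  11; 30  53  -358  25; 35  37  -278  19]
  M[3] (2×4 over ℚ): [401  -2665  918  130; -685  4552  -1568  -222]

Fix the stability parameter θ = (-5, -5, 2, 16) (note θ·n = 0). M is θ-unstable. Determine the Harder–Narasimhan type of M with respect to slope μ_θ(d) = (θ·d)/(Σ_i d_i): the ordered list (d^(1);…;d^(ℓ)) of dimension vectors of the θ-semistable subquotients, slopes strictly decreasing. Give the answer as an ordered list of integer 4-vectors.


Barcode: M ≅ I[1,1], I[1,2], I[1,3], I[1,4], I[2,4], I[3,3]. HN layers by μ_θ (3 steps, strictly decreasing):
  μ^(1)=16; μ^(2)=2; μ^(3)=-5

((0, 0, 0, 2); (0, 0, 4, 0); (4, 4, 0, 0))


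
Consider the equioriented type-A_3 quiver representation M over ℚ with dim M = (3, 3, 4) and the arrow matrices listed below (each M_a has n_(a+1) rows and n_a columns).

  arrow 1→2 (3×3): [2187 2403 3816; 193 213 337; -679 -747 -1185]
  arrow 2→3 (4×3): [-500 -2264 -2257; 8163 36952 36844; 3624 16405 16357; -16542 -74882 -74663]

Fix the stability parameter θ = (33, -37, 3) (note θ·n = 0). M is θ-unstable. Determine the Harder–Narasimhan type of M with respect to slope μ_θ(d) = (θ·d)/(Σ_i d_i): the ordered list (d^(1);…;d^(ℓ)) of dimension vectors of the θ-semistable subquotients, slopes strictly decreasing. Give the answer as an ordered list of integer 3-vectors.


Barcode: M ≅ I[1,1], I[1,3]^2, I[2,3], I[3,3]. HN layers by μ_θ (4 steps, strictly decreasing):
  μ^(1)=33; μ^(2)=3; μ^(3)=-2; μ^(4)=-37

((1, 0, 0); (0, 0, 4); (2, 2, 0); (0, 1, 0))


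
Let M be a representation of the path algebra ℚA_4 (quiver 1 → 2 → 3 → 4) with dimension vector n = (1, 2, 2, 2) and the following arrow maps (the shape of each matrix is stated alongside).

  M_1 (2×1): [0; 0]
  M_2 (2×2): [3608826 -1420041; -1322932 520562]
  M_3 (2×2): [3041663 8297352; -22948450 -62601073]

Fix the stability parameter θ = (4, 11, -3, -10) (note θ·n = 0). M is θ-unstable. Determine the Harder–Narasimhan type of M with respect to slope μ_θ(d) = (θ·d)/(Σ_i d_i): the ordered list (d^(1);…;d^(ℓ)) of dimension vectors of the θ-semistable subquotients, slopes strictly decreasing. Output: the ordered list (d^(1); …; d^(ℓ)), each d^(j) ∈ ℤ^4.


Via rank(M_{q-1}∘⋯∘M_p): M ≅ I[1,1], I[2,2], I[2,4], I[3,4].
μ_θ-semistable layers: μ^(1)=11; μ^(2)=4; μ^(3)=-2/3; μ^(4)=-13/2

((0, 1, 0, 0); (1, 0, 0, 0); (0, 1, 1, 1); (0, 0, 1, 1))


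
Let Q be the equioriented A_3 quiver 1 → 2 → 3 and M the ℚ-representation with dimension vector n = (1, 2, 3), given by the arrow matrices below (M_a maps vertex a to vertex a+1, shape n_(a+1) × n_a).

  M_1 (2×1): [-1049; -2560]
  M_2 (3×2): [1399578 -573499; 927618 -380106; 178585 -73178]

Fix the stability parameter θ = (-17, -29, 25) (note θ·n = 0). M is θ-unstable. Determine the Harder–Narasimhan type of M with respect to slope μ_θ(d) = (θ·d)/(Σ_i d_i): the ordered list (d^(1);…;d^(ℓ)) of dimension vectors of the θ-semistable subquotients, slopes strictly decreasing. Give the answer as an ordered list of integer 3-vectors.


Interval decomposition of M: I[1,3], I[2,3], I[3,3].
HN type (ℓ=3): μ^(1)=25; μ^(2)=-23; μ^(3)=-29

((0, 0, 3); (1, 1, 0); (0, 1, 0))


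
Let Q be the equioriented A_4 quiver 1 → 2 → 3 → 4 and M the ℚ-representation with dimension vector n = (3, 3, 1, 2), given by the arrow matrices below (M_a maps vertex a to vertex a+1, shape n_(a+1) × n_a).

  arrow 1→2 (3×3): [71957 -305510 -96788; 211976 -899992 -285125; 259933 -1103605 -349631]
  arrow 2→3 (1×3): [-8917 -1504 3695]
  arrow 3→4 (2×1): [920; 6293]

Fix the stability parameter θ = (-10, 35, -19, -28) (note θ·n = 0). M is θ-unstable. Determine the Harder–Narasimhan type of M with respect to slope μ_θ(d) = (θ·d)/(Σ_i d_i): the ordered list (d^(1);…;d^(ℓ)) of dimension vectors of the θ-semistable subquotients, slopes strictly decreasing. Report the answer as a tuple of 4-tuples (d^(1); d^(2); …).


Interval decomposition of M: I[1,2]^2, I[1,4], I[4,4].
HN type (ℓ=4): μ^(1)=35; μ^(2)=-4; μ^(3)=-10; μ^(4)=-28

((0, 2, 0, 0); (0, 1, 1, 1); (3, 0, 0, 0); (0, 0, 0, 1))


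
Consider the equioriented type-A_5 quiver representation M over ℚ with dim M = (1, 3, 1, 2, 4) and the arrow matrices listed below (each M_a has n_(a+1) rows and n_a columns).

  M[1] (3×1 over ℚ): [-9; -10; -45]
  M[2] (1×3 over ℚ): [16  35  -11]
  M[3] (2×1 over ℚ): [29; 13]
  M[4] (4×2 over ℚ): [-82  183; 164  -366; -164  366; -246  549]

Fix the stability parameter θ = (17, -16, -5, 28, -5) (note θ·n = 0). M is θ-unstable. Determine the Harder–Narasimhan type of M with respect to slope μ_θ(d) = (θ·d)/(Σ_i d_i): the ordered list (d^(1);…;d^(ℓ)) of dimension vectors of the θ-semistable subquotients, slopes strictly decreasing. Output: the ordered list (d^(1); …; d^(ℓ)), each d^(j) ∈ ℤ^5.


Interval decomposition of M: I[1,5], I[2,2]^2, I[4,4], I[5,5]^3.
HN type (ℓ=5): μ^(1)=28; μ^(2)=23/2; μ^(3)=-4/3; μ^(4)=-5; μ^(5)=-16

((0, 0, 0, 1, 0); (0, 0, 0, 1, 1); (1, 1, 1, 0, 0); (0, 0, 0, 0, 3); (0, 2, 0, 0, 0))


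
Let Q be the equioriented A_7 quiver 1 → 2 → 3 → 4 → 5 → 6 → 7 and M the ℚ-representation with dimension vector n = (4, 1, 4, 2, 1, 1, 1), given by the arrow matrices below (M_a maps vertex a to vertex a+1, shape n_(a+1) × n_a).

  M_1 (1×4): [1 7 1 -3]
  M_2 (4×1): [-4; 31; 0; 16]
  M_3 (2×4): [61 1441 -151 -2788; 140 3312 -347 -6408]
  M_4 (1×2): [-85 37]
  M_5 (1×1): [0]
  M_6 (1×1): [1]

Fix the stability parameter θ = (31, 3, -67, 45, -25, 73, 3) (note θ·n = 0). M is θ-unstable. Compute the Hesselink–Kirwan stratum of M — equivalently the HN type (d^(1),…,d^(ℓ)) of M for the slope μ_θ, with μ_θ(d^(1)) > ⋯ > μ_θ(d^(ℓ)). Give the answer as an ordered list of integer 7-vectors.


Barcode: M ≅ I[1,1]^3, I[1,5], I[3,3]^2, I[3,4], I[6,7]. HN layers by μ_θ (6 steps, strictly decreasing):
  μ^(1)=45; μ^(2)=38; μ^(3)=31; μ^(4)=10; μ^(5)=-11; μ^(6)=-67

((0, 0, 0, 1, 0, 0, 0); (0, 0, 0, 0, 0, 1, 1); (3, 0, 0, 0, 0, 0, 0); (0, 0, 0, 1, 1, 0, 0); (1, 1, 1, 0, 0, 0, 0); (0, 0, 3, 0, 0, 0, 0))


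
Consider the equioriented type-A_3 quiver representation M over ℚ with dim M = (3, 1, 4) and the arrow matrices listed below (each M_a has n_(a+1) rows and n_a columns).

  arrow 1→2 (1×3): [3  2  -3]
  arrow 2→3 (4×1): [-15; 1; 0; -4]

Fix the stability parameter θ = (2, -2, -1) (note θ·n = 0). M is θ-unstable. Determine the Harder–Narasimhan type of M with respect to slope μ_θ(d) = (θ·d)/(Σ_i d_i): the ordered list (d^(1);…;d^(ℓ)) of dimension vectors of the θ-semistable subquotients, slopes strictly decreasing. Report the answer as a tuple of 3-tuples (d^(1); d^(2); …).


Barcode: M ≅ I[1,1]^2, I[1,3], I[3,3]^3. HN layers by μ_θ (3 steps, strictly decreasing):
  μ^(1)=2; μ^(2)=-1/3; μ^(3)=-1

((2, 0, 0); (1, 1, 1); (0, 0, 3))


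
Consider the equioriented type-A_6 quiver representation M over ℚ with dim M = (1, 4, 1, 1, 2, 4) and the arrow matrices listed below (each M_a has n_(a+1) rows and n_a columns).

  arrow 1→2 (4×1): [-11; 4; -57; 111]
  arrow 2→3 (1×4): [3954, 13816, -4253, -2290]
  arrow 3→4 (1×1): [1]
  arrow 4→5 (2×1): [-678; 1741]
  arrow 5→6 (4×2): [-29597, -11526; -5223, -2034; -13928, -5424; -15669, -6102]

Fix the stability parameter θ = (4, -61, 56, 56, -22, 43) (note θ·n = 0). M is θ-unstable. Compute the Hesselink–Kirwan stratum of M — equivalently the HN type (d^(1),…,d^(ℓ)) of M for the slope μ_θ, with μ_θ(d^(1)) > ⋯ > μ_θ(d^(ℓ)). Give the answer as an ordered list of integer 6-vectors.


Barcode: M ≅ I[1,5], I[2,2]^3, I[5,6], I[6,6]^3. HN layers by μ_θ (5 steps, strictly decreasing):
  μ^(1)=43; μ^(2)=30; μ^(3)=-22; μ^(4)=-57/2; μ^(5)=-61

((0, 0, 0, 0, 0, 4); (0, 0, 1, 1, 1, 0); (0, 0, 0, 0, 1, 0); (1, 1, 0, 0, 0, 0); (0, 3, 0, 0, 0, 0))


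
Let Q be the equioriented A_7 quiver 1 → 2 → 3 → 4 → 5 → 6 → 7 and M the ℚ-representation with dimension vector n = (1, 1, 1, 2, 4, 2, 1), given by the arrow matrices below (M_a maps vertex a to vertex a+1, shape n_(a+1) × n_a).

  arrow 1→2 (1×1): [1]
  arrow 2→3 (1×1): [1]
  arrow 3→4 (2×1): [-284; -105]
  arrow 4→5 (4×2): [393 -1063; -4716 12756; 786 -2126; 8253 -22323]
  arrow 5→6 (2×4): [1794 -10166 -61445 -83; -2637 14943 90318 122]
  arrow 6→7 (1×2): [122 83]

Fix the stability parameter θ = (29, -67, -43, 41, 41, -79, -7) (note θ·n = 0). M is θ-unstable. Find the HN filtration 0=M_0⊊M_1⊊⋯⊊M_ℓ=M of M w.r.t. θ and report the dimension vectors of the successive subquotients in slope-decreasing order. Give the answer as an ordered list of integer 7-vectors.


Barcode: M ≅ I[1,7], I[4,4], I[5,5]^2, I[5,6]. HN layers by μ_θ (4 steps, strictly decreasing):
  μ^(1)=41; μ^(2)=-1; μ^(3)=-19; μ^(4)=-27

((0, 0, 0, 1, 2, 0, 0); (0, 0, 0, 1, 1, 1, 1); (0, 0, 0, 0, 1, 1, 0); (1, 1, 1, 0, 0, 0, 0))


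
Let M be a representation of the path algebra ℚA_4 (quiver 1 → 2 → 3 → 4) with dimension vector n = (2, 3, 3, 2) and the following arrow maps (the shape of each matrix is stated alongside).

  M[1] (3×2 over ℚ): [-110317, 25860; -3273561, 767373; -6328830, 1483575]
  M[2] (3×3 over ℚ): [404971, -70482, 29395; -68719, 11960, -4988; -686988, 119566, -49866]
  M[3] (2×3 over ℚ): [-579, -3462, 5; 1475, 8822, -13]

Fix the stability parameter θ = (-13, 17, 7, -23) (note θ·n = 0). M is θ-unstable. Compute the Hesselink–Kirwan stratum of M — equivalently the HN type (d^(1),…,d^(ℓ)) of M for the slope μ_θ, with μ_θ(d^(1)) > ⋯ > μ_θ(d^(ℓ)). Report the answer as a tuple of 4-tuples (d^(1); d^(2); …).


Barcode: M ≅ I[1,3], I[1,4], I[2,4]. HN layers by μ_θ (3 steps, strictly decreasing):
  μ^(1)=12; μ^(2)=1/3; μ^(3)=-13

((0, 1, 1, 0); (0, 2, 2, 2); (2, 0, 0, 0))


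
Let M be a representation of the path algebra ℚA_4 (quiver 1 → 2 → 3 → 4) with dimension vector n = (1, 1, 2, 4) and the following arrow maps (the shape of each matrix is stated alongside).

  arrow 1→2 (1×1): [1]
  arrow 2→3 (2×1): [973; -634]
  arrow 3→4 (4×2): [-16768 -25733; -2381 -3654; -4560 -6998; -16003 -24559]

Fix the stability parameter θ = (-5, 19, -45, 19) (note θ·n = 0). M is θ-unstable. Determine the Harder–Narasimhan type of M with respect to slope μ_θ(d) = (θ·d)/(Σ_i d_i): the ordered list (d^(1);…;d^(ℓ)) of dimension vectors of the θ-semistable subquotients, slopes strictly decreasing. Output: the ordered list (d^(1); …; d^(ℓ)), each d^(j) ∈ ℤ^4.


Interval decomposition of M: I[1,4], I[3,4], I[4,4]^2.
HN type (ℓ=3): μ^(1)=19; μ^(2)=-31/3; μ^(3)=-45

((0, 0, 0, 4); (1, 1, 1, 0); (0, 0, 1, 0))


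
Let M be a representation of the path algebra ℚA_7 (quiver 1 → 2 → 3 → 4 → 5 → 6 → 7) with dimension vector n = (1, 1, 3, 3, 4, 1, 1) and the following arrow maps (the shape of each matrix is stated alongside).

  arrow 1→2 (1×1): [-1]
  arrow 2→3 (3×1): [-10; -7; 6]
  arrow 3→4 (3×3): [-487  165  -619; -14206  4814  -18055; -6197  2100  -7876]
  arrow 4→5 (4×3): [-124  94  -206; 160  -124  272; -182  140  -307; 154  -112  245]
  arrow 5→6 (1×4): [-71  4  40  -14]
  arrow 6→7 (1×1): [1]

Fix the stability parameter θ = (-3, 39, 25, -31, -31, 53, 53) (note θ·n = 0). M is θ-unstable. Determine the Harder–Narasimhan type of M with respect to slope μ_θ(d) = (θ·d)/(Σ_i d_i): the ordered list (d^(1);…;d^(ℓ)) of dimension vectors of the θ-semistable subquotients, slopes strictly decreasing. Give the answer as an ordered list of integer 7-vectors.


Interval decomposition of M: I[1,4], I[3,5], I[3,7], I[5,5]^2.
HN type (ℓ=5): μ^(1)=53; μ^(2)=11; μ^(3)=-3; μ^(4)=-37/3; μ^(5)=-31

((0, 0, 0, 0, 0, 1, 1); (0, 1, 1, 1, 0, 0, 0); (1, 0, 0, 0, 0, 0, 0); (0, 0, 2, 2, 2, 0, 0); (0, 0, 0, 0, 2, 0, 0))


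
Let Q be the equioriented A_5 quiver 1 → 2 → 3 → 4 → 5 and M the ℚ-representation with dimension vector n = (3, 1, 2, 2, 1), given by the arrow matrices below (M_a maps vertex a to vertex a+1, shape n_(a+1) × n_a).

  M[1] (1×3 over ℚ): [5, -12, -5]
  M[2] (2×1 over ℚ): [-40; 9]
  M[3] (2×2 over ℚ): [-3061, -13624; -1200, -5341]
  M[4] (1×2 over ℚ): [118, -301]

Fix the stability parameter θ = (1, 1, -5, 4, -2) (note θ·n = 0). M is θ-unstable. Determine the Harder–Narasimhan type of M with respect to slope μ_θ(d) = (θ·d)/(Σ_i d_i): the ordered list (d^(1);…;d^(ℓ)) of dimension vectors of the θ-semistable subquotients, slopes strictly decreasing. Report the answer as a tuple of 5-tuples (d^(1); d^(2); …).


Barcode: M ≅ I[1,1]^2, I[1,5], I[3,4]. HN layers by μ_θ (4 steps, strictly decreasing):
  μ^(1)=4; μ^(2)=1; μ^(3)=-1; μ^(4)=-5

((0, 0, 0, 1, 0); (2, 0, 0, 1, 1); (1, 1, 1, 0, 0); (0, 0, 1, 0, 0))


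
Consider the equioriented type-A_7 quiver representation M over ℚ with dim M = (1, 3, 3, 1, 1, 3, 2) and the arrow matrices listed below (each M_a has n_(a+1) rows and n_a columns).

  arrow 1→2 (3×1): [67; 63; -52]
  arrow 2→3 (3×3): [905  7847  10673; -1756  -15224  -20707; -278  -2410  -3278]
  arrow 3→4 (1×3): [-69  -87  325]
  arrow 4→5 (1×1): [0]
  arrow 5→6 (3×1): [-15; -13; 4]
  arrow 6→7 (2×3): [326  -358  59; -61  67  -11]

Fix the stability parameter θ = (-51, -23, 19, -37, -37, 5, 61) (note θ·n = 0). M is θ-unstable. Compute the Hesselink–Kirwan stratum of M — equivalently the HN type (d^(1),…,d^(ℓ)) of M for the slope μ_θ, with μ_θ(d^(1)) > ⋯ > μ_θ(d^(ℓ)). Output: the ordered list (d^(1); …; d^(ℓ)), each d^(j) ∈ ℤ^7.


Barcode: M ≅ I[1,2], I[2,3], I[2,4], I[3,3], I[5,6], I[6,7]^2. HN layers by μ_θ (7 steps, strictly decreasing):
  μ^(1)=61; μ^(2)=19; μ^(3)=5; μ^(4)=-9; μ^(5)=-23; μ^(6)=-37; μ^(7)=-51

((0, 0, 0, 0, 0, 0, 2); (0, 0, 2, 0, 0, 0, 0); (0, 0, 0, 0, 0, 3, 0); (0, 0, 1, 1, 0, 0, 0); (0, 3, 0, 0, 0, 0, 0); (0, 0, 0, 0, 1, 0, 0); (1, 0, 0, 0, 0, 0, 0))


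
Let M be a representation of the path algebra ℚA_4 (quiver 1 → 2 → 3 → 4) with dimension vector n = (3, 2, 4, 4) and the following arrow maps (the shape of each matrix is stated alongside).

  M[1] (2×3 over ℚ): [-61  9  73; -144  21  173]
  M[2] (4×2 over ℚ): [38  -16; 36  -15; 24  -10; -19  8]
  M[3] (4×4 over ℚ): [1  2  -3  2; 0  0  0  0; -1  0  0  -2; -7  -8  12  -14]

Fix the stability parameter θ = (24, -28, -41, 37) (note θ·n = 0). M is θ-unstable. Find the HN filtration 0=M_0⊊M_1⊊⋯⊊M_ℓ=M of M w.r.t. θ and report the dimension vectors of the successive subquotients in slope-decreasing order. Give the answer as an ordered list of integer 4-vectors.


Barcode: M ≅ I[1,1], I[1,3]^2, I[3,4]^2, I[4,4]^2. HN layers by μ_θ (4 steps, strictly decreasing):
  μ^(1)=37; μ^(2)=24; μ^(3)=-15; μ^(4)=-41

((0, 0, 0, 4); (1, 0, 0, 0); (2, 2, 2, 0); (0, 0, 2, 0))


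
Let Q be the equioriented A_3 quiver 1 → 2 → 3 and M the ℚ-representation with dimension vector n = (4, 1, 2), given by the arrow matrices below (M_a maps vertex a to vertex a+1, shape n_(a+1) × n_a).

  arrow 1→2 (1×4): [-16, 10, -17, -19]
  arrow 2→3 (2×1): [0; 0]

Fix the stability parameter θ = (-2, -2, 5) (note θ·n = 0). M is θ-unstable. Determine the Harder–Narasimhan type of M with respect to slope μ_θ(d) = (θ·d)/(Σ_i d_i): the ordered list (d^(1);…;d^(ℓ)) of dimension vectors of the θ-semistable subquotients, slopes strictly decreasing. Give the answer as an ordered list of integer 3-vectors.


Interval decomposition of M: I[1,1]^3, I[1,2], I[3,3]^2.
HN type (ℓ=2): μ^(1)=5; μ^(2)=-2

((0, 0, 2); (4, 1, 0))


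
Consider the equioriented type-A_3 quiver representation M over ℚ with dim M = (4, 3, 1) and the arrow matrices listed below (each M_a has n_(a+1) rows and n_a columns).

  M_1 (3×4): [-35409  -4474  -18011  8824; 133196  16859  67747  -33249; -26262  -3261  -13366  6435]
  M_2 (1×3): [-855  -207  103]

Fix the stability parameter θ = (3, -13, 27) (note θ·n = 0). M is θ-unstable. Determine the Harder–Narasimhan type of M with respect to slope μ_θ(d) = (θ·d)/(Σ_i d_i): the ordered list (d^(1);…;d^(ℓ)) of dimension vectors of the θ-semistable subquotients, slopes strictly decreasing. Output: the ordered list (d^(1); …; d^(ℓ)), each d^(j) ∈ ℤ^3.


Barcode: M ≅ I[1,1], I[1,2]^2, I[1,3]. HN layers by μ_θ (3 steps, strictly decreasing):
  μ^(1)=27; μ^(2)=3; μ^(3)=-5

((0, 0, 1); (1, 0, 0); (3, 3, 0))


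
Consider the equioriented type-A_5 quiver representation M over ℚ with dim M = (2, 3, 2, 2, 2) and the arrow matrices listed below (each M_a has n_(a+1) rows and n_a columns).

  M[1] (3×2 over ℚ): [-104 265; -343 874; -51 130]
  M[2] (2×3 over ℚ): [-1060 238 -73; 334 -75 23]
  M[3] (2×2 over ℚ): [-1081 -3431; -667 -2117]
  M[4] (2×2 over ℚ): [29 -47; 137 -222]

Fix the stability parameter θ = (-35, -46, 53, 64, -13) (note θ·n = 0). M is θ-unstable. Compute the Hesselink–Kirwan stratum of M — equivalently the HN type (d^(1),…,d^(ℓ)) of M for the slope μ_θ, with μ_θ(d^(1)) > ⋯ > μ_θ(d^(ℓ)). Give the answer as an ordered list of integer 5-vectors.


Via rank(M_{q-1}∘⋯∘M_p): M ≅ I[1,3], I[1,5], I[2,2], I[4,5].
μ_θ-semistable layers: μ^(1)=53; μ^(2)=104/3; μ^(3)=51/2; μ^(4)=-81/2; μ^(5)=-46

((0, 0, 1, 0, 0); (0, 0, 1, 1, 1); (0, 0, 0, 1, 1); (2, 2, 0, 0, 0); (0, 1, 0, 0, 0))


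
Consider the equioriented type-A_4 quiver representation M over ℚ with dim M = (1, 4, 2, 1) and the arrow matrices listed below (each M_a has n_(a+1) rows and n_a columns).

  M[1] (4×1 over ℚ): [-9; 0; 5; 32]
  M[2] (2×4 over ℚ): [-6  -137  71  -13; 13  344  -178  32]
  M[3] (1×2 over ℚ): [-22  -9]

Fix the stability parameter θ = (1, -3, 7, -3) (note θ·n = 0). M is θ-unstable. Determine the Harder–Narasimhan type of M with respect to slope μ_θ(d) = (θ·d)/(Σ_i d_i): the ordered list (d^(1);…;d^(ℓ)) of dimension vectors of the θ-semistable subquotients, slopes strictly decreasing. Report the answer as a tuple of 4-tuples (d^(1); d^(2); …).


Via rank(M_{q-1}∘⋯∘M_p): M ≅ I[1,4], I[2,2]^2, I[2,3].
μ_θ-semistable layers: μ^(1)=7; μ^(2)=2; μ^(3)=-1; μ^(4)=-3

((0, 0, 1, 0); (0, 0, 1, 1); (1, 1, 0, 0); (0, 3, 0, 0))


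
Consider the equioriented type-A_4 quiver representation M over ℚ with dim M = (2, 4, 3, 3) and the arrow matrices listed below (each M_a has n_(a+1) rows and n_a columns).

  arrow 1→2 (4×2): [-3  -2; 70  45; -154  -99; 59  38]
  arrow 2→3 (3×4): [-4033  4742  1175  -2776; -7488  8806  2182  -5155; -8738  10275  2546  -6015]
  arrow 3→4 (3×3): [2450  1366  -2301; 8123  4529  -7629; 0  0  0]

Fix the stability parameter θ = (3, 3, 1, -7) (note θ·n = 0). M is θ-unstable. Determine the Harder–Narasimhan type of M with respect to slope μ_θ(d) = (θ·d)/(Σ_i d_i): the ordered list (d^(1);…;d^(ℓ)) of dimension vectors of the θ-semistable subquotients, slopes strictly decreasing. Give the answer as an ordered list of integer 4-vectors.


Barcode: M ≅ I[1,4]^2, I[2,2], I[2,3], I[4,4]. HN layers by μ_θ (4 steps, strictly decreasing):
  μ^(1)=3; μ^(2)=2; μ^(3)=0; μ^(4)=-7

((0, 1, 0, 0); (0, 1, 1, 0); (2, 2, 2, 2); (0, 0, 0, 1))


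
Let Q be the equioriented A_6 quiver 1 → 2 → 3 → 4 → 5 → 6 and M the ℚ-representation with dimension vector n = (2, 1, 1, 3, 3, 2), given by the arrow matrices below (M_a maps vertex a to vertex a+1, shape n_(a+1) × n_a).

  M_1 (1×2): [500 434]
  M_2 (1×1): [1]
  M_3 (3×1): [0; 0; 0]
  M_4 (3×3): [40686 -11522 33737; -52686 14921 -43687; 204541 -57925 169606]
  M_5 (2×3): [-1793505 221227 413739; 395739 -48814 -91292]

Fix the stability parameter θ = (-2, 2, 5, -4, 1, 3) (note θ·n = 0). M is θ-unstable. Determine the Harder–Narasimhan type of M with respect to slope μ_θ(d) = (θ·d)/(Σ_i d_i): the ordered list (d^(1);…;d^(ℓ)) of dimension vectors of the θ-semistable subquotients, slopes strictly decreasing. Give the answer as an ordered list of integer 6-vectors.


Via rank(M_{q-1}∘⋯∘M_p): M ≅ I[1,1], I[1,3], I[4,5], I[4,6]^2.
μ_θ-semistable layers: μ^(1)=5; μ^(2)=3; μ^(3)=2; μ^(4)=1; μ^(5)=-2; μ^(6)=-4

((0, 0, 1, 0, 0, 0); (0, 0, 0, 0, 0, 2); (0, 1, 0, 0, 0, 0); (0, 0, 0, 0, 3, 0); (2, 0, 0, 0, 0, 0); (0, 0, 0, 3, 0, 0))


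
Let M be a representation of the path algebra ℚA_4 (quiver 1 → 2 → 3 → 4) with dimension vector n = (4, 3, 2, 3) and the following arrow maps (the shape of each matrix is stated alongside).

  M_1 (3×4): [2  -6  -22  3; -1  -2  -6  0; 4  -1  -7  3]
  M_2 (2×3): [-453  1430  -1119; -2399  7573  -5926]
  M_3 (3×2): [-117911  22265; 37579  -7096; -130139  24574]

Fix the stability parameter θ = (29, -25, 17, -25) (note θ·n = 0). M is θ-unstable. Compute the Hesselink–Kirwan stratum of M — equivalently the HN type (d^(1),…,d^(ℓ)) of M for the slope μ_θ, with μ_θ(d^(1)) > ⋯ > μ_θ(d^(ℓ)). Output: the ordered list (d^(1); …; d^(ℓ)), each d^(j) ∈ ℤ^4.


Barcode: M ≅ I[1,1], I[1,2], I[1,4]^2, I[4,4]. HN layers by μ_θ (4 steps, strictly decreasing):
  μ^(1)=29; μ^(2)=2; μ^(3)=-1; μ^(4)=-25

((1, 0, 0, 0); (1, 1, 0, 0); (2, 2, 2, 2); (0, 0, 0, 1))


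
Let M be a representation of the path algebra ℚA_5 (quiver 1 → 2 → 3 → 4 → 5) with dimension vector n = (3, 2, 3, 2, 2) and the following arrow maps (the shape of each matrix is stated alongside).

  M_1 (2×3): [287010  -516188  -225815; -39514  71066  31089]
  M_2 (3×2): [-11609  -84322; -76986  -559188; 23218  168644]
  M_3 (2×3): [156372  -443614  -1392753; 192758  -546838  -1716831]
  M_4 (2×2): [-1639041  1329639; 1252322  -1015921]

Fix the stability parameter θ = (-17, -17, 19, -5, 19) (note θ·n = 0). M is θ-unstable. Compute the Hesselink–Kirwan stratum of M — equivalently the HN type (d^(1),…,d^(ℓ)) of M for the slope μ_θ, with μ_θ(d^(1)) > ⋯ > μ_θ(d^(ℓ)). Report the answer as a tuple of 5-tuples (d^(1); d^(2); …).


Via rank(M_{q-1}∘⋯∘M_p): M ≅ I[1,1], I[1,2], I[1,5], I[3,3], I[3,5].
μ_θ-semistable layers: μ^(1)=19; μ^(2)=7; μ^(3)=-17

((0, 0, 1, 0, 2); (0, 0, 2, 2, 0); (3, 2, 0, 0, 0))


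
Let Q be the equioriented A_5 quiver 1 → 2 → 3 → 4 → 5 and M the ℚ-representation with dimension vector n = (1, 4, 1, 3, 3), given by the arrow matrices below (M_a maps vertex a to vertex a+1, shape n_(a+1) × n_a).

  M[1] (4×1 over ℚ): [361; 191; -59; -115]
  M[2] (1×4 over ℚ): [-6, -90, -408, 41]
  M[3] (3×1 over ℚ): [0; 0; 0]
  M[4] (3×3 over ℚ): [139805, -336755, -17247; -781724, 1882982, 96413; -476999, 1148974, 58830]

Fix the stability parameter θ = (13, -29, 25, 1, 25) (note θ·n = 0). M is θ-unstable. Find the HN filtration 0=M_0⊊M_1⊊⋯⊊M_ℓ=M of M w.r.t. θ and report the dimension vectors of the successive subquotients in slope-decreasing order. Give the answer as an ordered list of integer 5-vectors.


Barcode: M ≅ I[1,3], I[2,2]^3, I[4,5]^3. HN layers by μ_θ (4 steps, strictly decreasing):
  μ^(1)=25; μ^(2)=1; μ^(3)=-8; μ^(4)=-29

((0, 0, 1, 0, 3); (0, 0, 0, 3, 0); (1, 1, 0, 0, 0); (0, 3, 0, 0, 0))


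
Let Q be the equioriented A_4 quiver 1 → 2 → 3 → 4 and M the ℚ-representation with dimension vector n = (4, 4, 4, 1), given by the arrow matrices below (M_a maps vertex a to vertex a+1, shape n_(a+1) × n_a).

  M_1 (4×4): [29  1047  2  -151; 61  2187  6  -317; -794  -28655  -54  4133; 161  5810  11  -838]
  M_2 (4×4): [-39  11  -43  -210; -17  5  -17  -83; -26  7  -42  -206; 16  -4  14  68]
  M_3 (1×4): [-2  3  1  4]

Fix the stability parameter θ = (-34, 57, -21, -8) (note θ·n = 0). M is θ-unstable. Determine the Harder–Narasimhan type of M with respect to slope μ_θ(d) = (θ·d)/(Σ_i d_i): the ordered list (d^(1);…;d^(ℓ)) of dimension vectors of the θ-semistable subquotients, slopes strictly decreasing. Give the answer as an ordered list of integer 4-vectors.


Via rank(M_{q-1}∘⋯∘M_p): M ≅ I[1,3]^3, I[1,4].
μ_θ-semistable layers: μ^(1)=18; μ^(2)=28/3; μ^(3)=-34

((0, 3, 3, 0); (0, 1, 1, 1); (4, 0, 0, 0))


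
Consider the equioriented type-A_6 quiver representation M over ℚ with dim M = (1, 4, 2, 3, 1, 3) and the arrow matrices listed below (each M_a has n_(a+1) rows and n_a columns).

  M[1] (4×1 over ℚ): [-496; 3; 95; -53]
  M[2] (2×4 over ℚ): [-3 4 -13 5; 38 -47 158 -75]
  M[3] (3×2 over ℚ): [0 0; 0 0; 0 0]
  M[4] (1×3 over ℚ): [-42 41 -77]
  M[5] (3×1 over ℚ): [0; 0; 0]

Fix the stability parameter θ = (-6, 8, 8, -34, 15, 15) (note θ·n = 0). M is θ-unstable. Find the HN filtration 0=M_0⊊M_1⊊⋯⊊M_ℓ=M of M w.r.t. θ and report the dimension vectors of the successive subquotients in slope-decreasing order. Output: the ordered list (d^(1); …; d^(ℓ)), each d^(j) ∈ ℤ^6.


Via rank(M_{q-1}∘⋯∘M_p): M ≅ I[1,3], I[2,2]^2, I[2,3], I[4,4]^2, I[4,5], I[6,6]^3.
μ_θ-semistable layers: μ^(1)=15; μ^(2)=8; μ^(3)=-6; μ^(4)=-34

((0, 0, 0, 0, 1, 3); (0, 4, 2, 0, 0, 0); (1, 0, 0, 0, 0, 0); (0, 0, 0, 3, 0, 0))


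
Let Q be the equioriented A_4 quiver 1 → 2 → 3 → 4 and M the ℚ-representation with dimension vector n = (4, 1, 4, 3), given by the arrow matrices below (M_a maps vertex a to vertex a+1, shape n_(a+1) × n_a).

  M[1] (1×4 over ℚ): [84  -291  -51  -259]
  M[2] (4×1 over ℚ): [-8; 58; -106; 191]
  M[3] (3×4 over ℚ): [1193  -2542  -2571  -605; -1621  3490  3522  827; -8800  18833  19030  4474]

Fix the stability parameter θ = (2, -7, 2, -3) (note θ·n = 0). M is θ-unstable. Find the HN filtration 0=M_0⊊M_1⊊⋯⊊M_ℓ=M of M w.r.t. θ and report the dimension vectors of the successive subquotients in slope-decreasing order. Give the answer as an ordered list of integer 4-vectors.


Interval decomposition of M: I[1,1]^3, I[1,4], I[3,3], I[3,4]^2.
HN type (ℓ=3): μ^(1)=2; μ^(2)=-1/2; μ^(3)=-5/2

((3, 0, 1, 0); (0, 0, 3, 3); (1, 1, 0, 0))


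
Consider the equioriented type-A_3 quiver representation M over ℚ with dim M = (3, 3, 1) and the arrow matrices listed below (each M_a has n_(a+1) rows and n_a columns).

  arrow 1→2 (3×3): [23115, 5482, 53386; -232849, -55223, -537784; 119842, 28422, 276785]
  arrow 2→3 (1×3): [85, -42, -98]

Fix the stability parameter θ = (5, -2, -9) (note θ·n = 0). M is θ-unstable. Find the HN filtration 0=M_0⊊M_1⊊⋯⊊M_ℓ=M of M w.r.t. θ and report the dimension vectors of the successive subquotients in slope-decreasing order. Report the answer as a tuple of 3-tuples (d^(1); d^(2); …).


Via rank(M_{q-1}∘⋯∘M_p): M ≅ I[1,2]^2, I[1,3].
μ_θ-semistable layers: μ^(1)=3/2; μ^(2)=-2

((2, 2, 0); (1, 1, 1))


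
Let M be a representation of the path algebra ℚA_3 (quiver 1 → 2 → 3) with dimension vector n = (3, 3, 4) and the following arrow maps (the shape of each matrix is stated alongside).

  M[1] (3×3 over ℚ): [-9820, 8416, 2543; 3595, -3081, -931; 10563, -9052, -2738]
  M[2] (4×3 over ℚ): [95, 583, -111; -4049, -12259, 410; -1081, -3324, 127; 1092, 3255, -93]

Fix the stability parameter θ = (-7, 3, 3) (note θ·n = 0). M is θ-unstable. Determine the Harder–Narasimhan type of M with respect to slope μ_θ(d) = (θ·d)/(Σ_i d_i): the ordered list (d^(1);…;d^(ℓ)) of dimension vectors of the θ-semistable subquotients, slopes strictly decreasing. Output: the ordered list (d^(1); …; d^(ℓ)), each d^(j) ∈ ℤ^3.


Barcode: M ≅ I[1,3]^3, I[3,3]. HN layers by μ_θ (2 steps, strictly decreasing):
  μ^(1)=3; μ^(2)=-7

((0, 3, 4); (3, 0, 0))


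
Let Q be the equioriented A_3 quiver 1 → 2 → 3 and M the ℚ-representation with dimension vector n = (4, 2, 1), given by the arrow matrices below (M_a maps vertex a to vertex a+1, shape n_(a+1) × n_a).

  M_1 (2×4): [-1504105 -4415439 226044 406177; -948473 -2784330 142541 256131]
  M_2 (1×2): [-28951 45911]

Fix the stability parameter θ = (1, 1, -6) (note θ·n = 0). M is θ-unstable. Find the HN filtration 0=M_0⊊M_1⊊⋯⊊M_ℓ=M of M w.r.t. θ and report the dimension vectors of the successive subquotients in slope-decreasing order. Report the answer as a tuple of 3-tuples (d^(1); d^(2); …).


Interval decomposition of M: I[1,1]^2, I[1,2], I[1,3].
HN type (ℓ=2): μ^(1)=1; μ^(2)=-4/3

((3, 1, 0); (1, 1, 1))


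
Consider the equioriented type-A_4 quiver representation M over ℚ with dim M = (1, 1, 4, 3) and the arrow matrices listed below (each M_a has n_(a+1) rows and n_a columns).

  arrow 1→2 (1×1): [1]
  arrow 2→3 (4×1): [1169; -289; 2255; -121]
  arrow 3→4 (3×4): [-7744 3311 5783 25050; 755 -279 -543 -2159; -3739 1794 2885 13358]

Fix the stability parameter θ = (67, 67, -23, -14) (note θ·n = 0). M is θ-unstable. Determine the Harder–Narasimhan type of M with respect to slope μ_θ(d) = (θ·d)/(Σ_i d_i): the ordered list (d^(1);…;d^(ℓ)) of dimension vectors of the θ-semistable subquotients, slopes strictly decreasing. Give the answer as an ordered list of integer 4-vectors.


Barcode: M ≅ I[1,3], I[3,4]^3. HN layers by μ_θ (3 steps, strictly decreasing):
  μ^(1)=37; μ^(2)=-14; μ^(3)=-23

((1, 1, 1, 0); (0, 0, 0, 3); (0, 0, 3, 0))


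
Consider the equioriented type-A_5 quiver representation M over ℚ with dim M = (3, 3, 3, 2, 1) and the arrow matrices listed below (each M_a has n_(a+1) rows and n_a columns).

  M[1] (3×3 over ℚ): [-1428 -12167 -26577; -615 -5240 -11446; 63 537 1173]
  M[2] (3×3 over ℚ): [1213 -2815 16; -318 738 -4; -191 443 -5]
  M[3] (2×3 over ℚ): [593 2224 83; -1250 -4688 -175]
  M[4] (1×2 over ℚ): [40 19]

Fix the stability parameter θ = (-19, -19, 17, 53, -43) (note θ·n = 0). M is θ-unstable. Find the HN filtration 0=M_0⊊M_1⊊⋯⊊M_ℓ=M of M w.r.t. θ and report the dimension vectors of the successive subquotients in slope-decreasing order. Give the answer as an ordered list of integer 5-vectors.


Barcode: M ≅ I[1,1], I[1,2], I[1,5], I[2,4], I[3,3]. HN layers by μ_θ (4 steps, strictly decreasing):
  μ^(1)=53; μ^(2)=17; μ^(3)=9; μ^(4)=-19

((0, 0, 0, 1, 0); (0, 0, 2, 0, 0); (0, 0, 1, 1, 1); (3, 3, 0, 0, 0))
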